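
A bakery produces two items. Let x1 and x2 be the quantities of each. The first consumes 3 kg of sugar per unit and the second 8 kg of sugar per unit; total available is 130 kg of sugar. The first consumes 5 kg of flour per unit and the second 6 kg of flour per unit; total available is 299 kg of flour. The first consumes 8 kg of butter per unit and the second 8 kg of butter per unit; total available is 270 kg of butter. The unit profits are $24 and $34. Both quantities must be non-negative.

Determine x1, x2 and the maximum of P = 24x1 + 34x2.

x1 = 28, x2 = 23/4, maximum P = 1735/2

Feasible corners and P = 24x1 + 34x2:
  (0, 0) → P = 0
  (0, 65/4) → P = 1105/2
  (135/4, 0) → P = 810
  (28, 23/4) → P = 1735/2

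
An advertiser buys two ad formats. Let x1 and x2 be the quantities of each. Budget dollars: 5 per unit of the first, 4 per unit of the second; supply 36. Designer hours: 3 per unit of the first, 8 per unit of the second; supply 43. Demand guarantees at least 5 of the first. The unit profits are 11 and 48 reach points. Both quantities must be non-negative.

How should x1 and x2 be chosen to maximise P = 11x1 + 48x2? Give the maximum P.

x1 = 5, x2 = 11/4, maximum P = 187

Corner points and P = 11x1 + 48x2:
  (36/5, 0) → P = 396/5
  (5, 0) → P = 55
  (5, 11/4) → P = 187

At the optimal vertex, 5x1 + 4x2 = 36 and x1 = 5.
Solving simultaneously gives x1 = 5, x2 = 11/4.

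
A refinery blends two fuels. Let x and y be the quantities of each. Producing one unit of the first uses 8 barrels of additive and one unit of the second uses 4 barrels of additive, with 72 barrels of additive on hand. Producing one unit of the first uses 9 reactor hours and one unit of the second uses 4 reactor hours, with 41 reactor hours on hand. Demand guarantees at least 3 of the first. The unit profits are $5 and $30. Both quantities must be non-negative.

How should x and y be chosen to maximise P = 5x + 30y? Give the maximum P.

Corner points and P = 5x + 30y:
  (41/9, 0) → P = 205/9
  (3, 0) → P = 15
  (3, 7/2) → P = 120

The binding constraints are 9x + 4y = 41 and x = 3.
Solving simultaneously gives x = 3, y = 7/2.

x = 3, y = 7/2, maximum P = 120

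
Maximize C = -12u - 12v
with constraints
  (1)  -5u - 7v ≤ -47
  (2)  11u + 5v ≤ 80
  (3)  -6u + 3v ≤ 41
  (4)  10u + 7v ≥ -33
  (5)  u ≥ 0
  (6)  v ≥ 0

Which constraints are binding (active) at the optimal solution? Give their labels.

(1) and (5)

Extreme points and C = -12u - 12v:
  (25/4, 9/4) → C = -102
  (0, 47/7) → C = -564/7
  (5/9, 133/9) → C = -184
  (0, 41/3) → C = -164

The maximum is at (0, 47/7). Substituting into each constraint, equality holds for (1) and (5); the remaining constraints have slack.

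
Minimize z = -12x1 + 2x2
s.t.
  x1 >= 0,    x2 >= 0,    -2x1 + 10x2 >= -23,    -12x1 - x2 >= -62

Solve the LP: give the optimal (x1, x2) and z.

Vertices and z = -12x1 + 2x2:
  (0, 0) → z = 0
  (0, 62) → z = 124
  (31/6, 0) → z = -62

x1 = 31/6, x2 = 0, minimum z = -62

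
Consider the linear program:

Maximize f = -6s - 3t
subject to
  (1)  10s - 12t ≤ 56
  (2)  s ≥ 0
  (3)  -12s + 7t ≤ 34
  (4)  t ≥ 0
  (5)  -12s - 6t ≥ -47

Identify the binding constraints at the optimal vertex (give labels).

Vertices and f = -6s - 3t:
  (0, 34/7) → f = -102/7
  (0, 0) → f = 0
  (125/156, 81/13) → f = -47/2
  (47/12, 0) → f = -47/2

The maximum is at (0, 0). Substituting into each constraint, equality holds for (2) and (4); the remaining constraints have slack.

(2) and (4)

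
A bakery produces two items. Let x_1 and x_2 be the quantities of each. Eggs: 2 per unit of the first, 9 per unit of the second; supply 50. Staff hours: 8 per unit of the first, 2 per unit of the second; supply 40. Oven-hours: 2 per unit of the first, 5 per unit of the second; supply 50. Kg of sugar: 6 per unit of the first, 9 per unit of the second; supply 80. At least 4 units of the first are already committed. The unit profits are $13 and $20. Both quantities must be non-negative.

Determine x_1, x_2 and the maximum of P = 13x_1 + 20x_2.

x_1 = 4, x_2 = 4, maximum P = 132

Extreme points and P = 13x_1 + 20x_2:
  (5, 0) → P = 65
  (4, 0) → P = 52
  (4, 4) → P = 132

The optimum lies where 8x_1 + 2x_2 = 40 and x_1 = 4.
Solving simultaneously gives x_1 = 4, x_2 = 4.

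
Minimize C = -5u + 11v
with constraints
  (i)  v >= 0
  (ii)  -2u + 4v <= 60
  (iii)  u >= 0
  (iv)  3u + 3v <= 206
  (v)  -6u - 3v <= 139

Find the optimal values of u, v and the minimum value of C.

u = 206/3, v = 0, minimum C = -1030/3

Corner points and C = -5u + 11v:
  (0, 0) → C = 0
  (206/3, 0) → C = -1030/3
  (0, 15) → C = 165
  (322/9, 296/9) → C = 1646/9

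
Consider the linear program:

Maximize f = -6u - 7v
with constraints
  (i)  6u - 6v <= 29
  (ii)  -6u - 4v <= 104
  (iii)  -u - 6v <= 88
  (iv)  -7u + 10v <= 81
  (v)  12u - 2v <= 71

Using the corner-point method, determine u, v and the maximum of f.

Extreme points and f = -6u - 7v:
  (-59/7, -557/42) → f = 6023/42
  (92/15, 13/10) → f = -459/10
  (-17/2, -53/4) → f = 575/4
  (-31/2, -11/4) → f = 449/4
  (436/53, 1469/106) → f = -15515/106

u = -17/2, v = -53/4, maximum f = 575/4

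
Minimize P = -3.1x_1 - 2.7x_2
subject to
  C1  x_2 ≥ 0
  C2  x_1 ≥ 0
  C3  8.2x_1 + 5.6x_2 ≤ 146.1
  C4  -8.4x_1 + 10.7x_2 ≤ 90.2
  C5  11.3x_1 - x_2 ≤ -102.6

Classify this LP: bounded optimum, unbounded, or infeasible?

The boundaries x_2 = 0 and x_1 = 0 meet at (0, 0), but that point violates 11.3x_1 - x_2 ≤ -102.6. Every candidate vertex is excluded by some other constraint, so the feasible region is empty.

infeasible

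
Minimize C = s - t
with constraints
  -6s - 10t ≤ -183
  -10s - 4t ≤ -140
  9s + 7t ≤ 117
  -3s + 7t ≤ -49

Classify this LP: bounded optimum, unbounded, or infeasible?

The boundaries -6s - 10t = -183 and -3s + 7t = -49 meet at (1771/72, 85/24), but that point violates 9s + 7t ≤ 117. Every candidate vertex is excluded by some other constraint, so the feasible region is empty.

infeasible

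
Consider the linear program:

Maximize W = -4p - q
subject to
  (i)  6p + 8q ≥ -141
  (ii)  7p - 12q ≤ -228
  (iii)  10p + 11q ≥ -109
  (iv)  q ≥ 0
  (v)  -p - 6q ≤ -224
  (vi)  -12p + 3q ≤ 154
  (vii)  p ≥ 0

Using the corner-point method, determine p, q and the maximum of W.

p = 0, q = 112/3, maximum W = -112/3

The feasible region is unbounded (it extends along (12, 7), (1, 4)), but W strictly decreases along every unbounded feasible direction, so there is no improving ray and the maximum is attained at a vertex.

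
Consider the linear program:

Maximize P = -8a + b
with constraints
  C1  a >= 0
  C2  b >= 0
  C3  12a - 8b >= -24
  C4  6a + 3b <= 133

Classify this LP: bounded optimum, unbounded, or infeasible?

Vertices and P = -8a + b:
  (0, 0) → P = 0
  (0, 3) → P = 3
  (133/6, 0) → P = -532/3
  (248/21, 145/7) → P = -1549/21
The feasible region has finitely many vertices and no improving ray; the maximum is 3 at (0, 3).

bounded optimum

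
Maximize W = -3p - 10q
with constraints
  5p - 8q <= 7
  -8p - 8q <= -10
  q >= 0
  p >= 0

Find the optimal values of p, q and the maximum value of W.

p = 5/4, q = 0, maximum W = -15/4

Feasible corners and W = -3p - 10q:
  (7/5, 0) → W = -21/5
  (5/4, 0) → W = -15/4
  (0, 5/4) → W = -25/2
The feasible region is unbounded (it extends along (0, 1), (8, 5)), but W strictly decreases along every unbounded feasible direction, so there is no improving ray and the maximum is attained at a vertex.

The binding constraints are -8p - 8q = -10 and q = 0.
Solving simultaneously gives p = 5/4, q = 0.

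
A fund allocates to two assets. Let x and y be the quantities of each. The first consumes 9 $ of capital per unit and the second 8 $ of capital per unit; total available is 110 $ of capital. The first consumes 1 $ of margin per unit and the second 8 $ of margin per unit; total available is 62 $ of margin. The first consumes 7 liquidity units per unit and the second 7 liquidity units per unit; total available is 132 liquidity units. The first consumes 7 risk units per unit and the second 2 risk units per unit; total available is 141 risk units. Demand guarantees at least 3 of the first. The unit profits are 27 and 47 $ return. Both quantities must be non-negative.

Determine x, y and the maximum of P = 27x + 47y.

Vertices and P = 27x + 47y:
  (110/9, 0) → P = 330
  (3, 0) → P = 81
  (6, 7) → P = 491
  (3, 59/8) → P = 3421/8

The binding constraints are 9x + 8y = 110 and x + 8y = 62.
Solving simultaneously gives x = 6, y = 7.

x = 6, y = 7, maximum P = 491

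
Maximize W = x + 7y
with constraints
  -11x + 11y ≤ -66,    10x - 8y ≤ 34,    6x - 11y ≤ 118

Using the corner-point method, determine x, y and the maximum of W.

x = -7, y = -13, maximum W = -98

Feasible corners and W = x + 7y:
  (-7, -13) → W = -98
  (-52/5, -82/5) → W = -626/5
  (-285/31, -488/31) → W = -3701/31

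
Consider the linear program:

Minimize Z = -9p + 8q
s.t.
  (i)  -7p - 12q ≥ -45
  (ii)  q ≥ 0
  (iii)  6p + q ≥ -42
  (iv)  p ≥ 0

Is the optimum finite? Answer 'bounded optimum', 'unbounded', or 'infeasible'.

Corner points and Z = -9p + 8q:
  (45/7, 0) → Z = -405/7
  (0, 15/4) → Z = 30
  (0, 0) → Z = 0
The feasible region has finitely many vertices and no improving ray; the minimum is -405/7 at (45/7, 0).

bounded optimum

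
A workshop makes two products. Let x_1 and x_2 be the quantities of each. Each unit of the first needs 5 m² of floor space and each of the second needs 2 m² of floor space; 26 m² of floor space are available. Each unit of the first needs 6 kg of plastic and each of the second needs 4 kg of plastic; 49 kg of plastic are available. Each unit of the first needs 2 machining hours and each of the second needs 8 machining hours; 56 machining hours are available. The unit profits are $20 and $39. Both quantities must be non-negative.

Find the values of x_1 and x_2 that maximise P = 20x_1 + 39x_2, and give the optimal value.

x_1 = 8/3, x_2 = 19/3, maximum P = 901/3

Extreme points and P = 20x_1 + 39x_2:
  (0, 0) → P = 0
  (0, 7) → P = 273
  (26/5, 0) → P = 104
  (8/3, 19/3) → P = 901/3

The optimum lies where 5x_1 + 2x_2 = 26 and 2x_1 + 8x_2 = 56.
Solving simultaneously gives x_1 = 8/3, x_2 = 19/3.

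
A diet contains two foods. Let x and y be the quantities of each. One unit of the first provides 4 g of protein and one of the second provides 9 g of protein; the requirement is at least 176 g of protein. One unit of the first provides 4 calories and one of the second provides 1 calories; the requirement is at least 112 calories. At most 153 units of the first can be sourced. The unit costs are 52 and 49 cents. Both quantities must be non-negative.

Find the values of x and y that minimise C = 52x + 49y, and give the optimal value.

The feasible region is unbounded (it extends along (0, 1)), but C strictly increases along every unbounded feasible direction, so there is no improving ray and the minimum is attained at a vertex.

At the optimal vertex, 4x + 9y = 176 and 4x + y = 112.
Solving simultaneously gives x = 26, y = 8.

x = 26, y = 8, minimum C = 1744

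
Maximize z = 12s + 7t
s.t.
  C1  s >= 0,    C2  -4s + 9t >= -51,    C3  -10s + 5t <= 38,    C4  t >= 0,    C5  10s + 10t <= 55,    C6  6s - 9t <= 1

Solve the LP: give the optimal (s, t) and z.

s = 101/30, t = 32/15, maximum z = 166/3

Extreme points and z = 12s + 7t:
  (0, 0) → z = 0
  (0, 11/2) → z = 77/2
  (1/6, 0) → z = 2
  (101/30, 32/15) → z = 166/3

The optimum lies where 10s + 10t = 55 and 6s - 9t = 1.
Solving simultaneously gives s = 101/30, t = 32/15.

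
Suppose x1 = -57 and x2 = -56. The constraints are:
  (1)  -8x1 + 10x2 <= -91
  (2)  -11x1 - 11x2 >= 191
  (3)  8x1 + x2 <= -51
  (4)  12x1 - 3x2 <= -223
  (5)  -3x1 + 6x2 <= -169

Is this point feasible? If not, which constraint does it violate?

not feasible — violates (5)

Constraint (5): -3x1 + 6x2 = -165, which is not ≤ -169. All other constraints are satisfied.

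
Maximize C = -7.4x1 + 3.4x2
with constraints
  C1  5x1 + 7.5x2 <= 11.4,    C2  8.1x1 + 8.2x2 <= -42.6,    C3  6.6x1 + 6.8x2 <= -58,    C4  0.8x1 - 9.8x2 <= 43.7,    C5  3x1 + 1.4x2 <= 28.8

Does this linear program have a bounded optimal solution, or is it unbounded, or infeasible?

unbounded

From the feasible point (-25626/775, 18262/775), moving in the direction (-7.5, 5) keeps every constraint satisfied while C increases without bound.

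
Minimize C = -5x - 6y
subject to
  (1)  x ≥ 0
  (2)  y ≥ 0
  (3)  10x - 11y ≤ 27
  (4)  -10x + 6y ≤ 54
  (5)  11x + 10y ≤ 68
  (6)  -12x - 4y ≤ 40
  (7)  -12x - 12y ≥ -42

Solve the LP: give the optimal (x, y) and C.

x = 0, y = 7/2, minimum C = -21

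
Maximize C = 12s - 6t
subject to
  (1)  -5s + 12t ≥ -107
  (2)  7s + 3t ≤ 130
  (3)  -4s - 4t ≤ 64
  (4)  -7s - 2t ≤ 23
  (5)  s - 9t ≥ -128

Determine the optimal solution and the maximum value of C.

s = 19, t = -1, maximum C = 234

Extreme points and C = 12s - 6t:
  (19, -1) → C = 234
  (-31/47, -432/47) → C = 2220/47
  (131/11, 171/11) → C = 546/11
  (-463/65, 873/65) → C = -10794/65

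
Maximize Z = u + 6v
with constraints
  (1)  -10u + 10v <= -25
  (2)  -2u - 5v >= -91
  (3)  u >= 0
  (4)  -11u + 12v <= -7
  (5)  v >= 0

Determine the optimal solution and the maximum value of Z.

Vertices and Z = u + 6v:
  (207/14, 86/7) → Z = 177/2
  (5/2, 0) → Z = 5/2
  (91/2, 0) → Z = 91/2

u = 207/14, v = 86/7, maximum Z = 177/2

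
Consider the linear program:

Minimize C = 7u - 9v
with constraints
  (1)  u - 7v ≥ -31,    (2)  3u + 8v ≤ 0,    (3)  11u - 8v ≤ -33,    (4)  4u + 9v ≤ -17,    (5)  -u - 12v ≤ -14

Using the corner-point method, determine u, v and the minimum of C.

u = -274/19, v = 45/19, minimum C = -2323/19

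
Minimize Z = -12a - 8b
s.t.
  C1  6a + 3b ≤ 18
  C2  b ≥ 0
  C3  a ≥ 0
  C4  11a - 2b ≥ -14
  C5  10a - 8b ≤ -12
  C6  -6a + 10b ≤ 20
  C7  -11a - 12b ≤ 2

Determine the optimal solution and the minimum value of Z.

a = 10/13, b = 32/13, minimum Z = -376/13

Corner points and Z = -12a - 8b:
  (0, 3/2) → Z = -12
  (0, 2) → Z = -16
  (10/13, 32/13) → Z = -376/13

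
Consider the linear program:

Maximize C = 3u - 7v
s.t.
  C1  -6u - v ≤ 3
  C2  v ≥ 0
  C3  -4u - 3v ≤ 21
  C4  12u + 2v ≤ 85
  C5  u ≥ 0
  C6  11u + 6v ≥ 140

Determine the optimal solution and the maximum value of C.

Extreme points and C = 3u - 7v:
  (0, 85/2) → C = -595/2
  (23/5, 149/10) → C = -181/2
  (0, 70/3) → C = -490/3

The binding constraints are 12u + 2v = 85 and 11u + 6v = 140.
Solving simultaneously gives u = 23/5, v = 149/10.

u = 23/5, v = 149/10, maximum C = -181/2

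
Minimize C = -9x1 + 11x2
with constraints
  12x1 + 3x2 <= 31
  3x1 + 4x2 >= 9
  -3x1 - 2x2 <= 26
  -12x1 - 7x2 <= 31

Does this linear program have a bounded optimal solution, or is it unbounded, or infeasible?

bounded optimum

Corner points and C = -9x1 + 11x2:
  (97/39, 5/13) → C = -236/13
  (-187/27, 67/9) → C = 1298/9
The feasible region has finitely many vertices and no improving ray; the minimum is -236/13 at (97/39, 5/13).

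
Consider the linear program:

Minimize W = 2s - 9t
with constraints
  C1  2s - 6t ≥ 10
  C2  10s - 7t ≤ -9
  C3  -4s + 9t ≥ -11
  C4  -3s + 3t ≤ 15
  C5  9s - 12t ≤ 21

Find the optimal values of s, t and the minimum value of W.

The binding constraints are 2s - 6t = 10 and -4s + 9t = -11.
Solving simultaneously gives s = -4, t = -3.

s = -4, t = -3, minimum W = 19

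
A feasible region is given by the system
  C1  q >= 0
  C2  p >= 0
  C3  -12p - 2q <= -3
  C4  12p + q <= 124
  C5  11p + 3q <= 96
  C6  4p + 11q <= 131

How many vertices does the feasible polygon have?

Intersecting each pair of boundary lines and keeping only the points that satisfy every inequality leaves:
  (1/4, 0)
  (96/11, 0)
  (0, 3/2)
  (0, 131/11)
  (663/109, 1057/109)

5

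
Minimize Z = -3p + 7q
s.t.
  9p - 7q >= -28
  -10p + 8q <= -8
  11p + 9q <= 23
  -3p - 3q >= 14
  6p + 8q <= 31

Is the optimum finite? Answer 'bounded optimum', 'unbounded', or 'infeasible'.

unbounded

From the feasible point (-140, -176), moving in the direction (-7, -9) keeps every constraint satisfied while Z decreases without bound.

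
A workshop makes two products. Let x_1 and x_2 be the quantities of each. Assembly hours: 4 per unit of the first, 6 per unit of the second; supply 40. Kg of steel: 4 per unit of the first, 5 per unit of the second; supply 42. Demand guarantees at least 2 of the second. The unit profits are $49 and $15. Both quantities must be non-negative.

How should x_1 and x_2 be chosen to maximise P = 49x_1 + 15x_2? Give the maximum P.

x_1 = 7, x_2 = 2, maximum P = 373

Feasible corners and P = 49x_1 + 15x_2:
  (0, 20/3) → P = 100
  (0, 2) → P = 30
  (7, 2) → P = 373

The binding constraints are 4x_1 + 6x_2 = 40 and x_2 = 2.
Solving simultaneously gives x_1 = 7, x_2 = 2.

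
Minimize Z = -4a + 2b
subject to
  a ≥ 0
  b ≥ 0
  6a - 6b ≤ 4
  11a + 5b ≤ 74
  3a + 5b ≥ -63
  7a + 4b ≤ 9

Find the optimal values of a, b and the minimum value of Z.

a = 35/33, b = 13/33, minimum Z = -38/11

At the optimal vertex, 6a - 6b = 4 and 7a + 4b = 9.
Solving simultaneously gives a = 35/33, b = 13/33.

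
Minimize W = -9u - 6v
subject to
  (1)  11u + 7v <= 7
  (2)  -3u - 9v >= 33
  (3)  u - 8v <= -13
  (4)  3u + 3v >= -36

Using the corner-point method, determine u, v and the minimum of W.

u = -127/11, v = 2/11, minimum W = 1131/11

Extreme points and W = -9u - 6v:
  (-127/11, 2/11) → W = 1131/11
  (-25/2, 1/2) → W = 219/2
  (-109/9, 1/9) → W = 325/3

At the optimal vertex, -3u - 9v = 33 and u - 8v = -13.
Solving simultaneously gives u = -127/11, v = 2/11.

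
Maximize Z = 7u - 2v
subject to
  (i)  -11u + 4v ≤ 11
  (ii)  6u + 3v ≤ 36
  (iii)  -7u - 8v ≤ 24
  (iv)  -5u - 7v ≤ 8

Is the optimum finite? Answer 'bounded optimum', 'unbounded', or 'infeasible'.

bounded optimum

Vertices and Z = 7u - 2v:
  (37/19, 154/19) → Z = -49/19
  (-109/97, -33/97) → Z = -697/97
  (92/9, -76/9) → Z = 796/9
The feasible region has finitely many vertices and no improving ray; the maximum is 796/9 at (92/9, -76/9).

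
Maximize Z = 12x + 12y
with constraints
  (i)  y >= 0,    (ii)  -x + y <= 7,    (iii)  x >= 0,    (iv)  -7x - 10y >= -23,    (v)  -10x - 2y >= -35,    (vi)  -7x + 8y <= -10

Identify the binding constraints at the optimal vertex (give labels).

Corner points and Z = 12x + 12y:
  (23/7, 0) → Z = 276/7
  (10/7, 0) → Z = 120/7
  (142/63, 13/18) → Z = 250/7

The maximum is at (23/7, 0). Substituting into each constraint, equality holds for (i) and (iv); the remaining constraints have slack.

(i) and (iv)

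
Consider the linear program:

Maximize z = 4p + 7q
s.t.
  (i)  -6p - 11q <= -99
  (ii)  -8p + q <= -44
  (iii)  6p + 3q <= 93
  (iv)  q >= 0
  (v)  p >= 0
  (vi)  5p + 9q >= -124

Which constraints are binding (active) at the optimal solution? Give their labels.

(ii) and (iii)

Corner points and z = 4p + 7q:
  (583/94, 264/47) → z = 3014/47
  (121/8, 3/4) → z = 263/4
  (15/2, 16) → z = 142

The maximum is at (15/2, 16). Substituting into each constraint, equality holds for (ii) and (iii); the remaining constraints have slack.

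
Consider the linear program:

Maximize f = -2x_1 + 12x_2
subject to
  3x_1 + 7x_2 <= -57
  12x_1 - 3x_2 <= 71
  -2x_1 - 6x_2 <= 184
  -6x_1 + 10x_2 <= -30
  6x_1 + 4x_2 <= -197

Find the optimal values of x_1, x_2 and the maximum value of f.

x_1 = -925/42, x_2 = -227/14, maximum f = -3161/21

Extreme points and f = -2x_1 + 12x_2:
  (-415/14, -291/14) → f = -1331/7
  (-223/14, -355/14) → f = -1907/7
  (-925/42, -227/14) → f = -3161/21

At the optimal vertex, -6x_1 + 10x_2 = -30 and 6x_1 + 4x_2 = -197.
Solving simultaneously gives x_1 = -925/42, x_2 = -227/14.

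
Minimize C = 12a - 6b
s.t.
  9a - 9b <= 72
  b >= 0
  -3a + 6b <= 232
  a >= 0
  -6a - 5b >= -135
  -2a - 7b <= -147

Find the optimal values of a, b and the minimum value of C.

a = 0, b = 27, minimum C = -162

Extreme points and C = 12a - 6b:
  (0, 27) → C = -162
  (0, 21) → C = -126
  (105/16, 153/8) → C = -36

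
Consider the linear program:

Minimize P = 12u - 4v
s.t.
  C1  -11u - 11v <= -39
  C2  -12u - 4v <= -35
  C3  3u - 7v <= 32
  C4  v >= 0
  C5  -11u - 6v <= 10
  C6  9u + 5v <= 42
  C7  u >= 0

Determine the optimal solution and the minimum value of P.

Extreme points and P = 12u - 4v:
  (229/88, 83/88) → P = 302/11
  (39/11, 0) → P = 468/11
  (7/24, 63/8) → P = -28
  (14/3, 0) → P = 56

The binding constraints are -12u - 4v = -35 and 9u + 5v = 42.
Solving simultaneously gives u = 7/24, v = 63/8.

u = 7/24, v = 63/8, minimum P = -28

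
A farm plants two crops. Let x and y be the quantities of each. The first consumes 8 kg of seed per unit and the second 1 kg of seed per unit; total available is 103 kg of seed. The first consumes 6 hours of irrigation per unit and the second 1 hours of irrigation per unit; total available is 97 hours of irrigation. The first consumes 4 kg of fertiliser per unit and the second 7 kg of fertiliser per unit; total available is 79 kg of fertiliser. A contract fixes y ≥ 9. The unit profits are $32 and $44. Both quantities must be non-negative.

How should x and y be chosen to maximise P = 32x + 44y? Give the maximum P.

x = 4, y = 9, maximum P = 524

Corner points and P = 32x + 44y:
  (0, 79/7) → P = 3476/7
  (0, 9) → P = 396
  (4, 9) → P = 524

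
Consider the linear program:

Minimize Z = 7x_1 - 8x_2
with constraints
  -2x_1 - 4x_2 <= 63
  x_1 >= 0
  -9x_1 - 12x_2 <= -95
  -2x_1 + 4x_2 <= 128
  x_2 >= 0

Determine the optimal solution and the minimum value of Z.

Corner points and Z = 7x_1 - 8x_2:
  (0, 95/12) → Z = -190/3
  (0, 32) → Z = -256
  (95/9, 0) → Z = 665/9
The feasible region is unbounded (it extends along (2, 1), (1, 0)), but Z strictly increases along every unbounded feasible direction, so there is no improving ray and the minimum is attained at a vertex.

x_1 = 0, x_2 = 32, minimum Z = -256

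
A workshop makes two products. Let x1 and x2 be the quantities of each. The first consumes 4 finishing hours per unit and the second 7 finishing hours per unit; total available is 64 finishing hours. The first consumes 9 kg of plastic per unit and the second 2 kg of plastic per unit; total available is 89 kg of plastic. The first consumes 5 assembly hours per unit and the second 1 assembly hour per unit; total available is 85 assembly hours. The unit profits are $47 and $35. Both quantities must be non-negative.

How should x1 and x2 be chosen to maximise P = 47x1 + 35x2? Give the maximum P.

Extreme points and P = 47x1 + 35x2:
  (0, 0) → P = 0
  (0, 64/7) → P = 320
  (89/9, 0) → P = 4183/9
  (9, 4) → P = 563

The optimum lies where 4x1 + 7x2 = 64 and 9x1 + 2x2 = 89.
Solving simultaneously gives x1 = 9, x2 = 4.

x1 = 9, x2 = 4, maximum P = 563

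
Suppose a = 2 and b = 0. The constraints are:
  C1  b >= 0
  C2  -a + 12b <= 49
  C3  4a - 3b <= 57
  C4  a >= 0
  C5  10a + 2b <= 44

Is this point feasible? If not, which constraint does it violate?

feasible

C1: 0 ≥ 0 ✓
C2: -2 ≤ 49 ✓
C3: 8 ≤ 57 ✓
C4: 2 ≥ 0 ✓
C5: 20 ≤ 44 ✓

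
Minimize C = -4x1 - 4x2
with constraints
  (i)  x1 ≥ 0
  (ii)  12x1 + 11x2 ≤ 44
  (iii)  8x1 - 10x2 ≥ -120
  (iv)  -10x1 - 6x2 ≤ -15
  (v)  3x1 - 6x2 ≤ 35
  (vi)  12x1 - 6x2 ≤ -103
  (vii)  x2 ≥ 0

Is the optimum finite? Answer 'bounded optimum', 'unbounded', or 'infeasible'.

infeasible

The boundaries x1 = 0 and 12x1 + 11x2 = 44 meet at (0, 4), but that point violates 12x1 - 6x2 ≤ -103. Every candidate vertex is excluded by some other constraint, so the feasible region is empty.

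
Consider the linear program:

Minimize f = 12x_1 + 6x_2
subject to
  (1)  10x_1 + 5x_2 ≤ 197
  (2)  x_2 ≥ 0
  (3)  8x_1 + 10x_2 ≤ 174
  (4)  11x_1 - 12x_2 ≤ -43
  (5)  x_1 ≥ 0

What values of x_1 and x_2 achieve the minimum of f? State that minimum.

Feasible corners and f = 12x_1 + 6x_2:
  (829/103, 1129/103) → f = 16722/103
  (0, 87/5) → f = 522/5
  (0, 43/12) → f = 43/2

x_1 = 0, x_2 = 43/12, minimum f = 43/2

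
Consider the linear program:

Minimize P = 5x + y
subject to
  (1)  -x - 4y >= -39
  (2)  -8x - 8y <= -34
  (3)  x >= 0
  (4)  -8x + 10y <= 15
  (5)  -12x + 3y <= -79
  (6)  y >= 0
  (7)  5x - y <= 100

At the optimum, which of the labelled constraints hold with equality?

Vertices and P = 5x + y:
  (433/51, 389/51) → P = 2554/51
  (439/21, 95/21) → P = 2290/21
  (79/12, 0) → P = 395/12
  (20, 0) → P = 100

The minimum is at (79/12, 0). Substituting into each constraint, equality holds for (5) and (6); the remaining constraints have slack.

(5) and (6)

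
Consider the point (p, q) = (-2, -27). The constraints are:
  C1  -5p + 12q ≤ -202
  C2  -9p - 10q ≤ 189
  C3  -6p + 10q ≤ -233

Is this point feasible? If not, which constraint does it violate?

not feasible — violates C2

Constraint C2: -9p - 10q = 288, which is not ≤ 189. All other constraints are satisfied.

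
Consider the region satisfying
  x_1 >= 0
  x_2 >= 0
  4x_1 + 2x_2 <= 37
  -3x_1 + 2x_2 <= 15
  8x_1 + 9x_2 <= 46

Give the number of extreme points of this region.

The feasible vertices (each the meet of two boundaries and inside every other half-plane) are:
  (0, 0)
  (0, 46/9)
  (23/4, 0)

3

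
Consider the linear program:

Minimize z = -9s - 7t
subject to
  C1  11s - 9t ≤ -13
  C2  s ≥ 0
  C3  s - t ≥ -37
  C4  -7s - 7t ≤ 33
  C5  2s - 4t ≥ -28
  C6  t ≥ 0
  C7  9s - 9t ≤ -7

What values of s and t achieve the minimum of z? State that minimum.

Corner points and z = -9s - 7t:
  (0, 13/9) → z = -91/9
  (100/13, 141/13) → z = -1887/13
  (0, 7) → z = -49

The binding constraints are 11s - 9t = -13 and 2s - 4t = -28.
Solving simultaneously gives s = 100/13, t = 141/13.

s = 100/13, t = 141/13, minimum z = -1887/13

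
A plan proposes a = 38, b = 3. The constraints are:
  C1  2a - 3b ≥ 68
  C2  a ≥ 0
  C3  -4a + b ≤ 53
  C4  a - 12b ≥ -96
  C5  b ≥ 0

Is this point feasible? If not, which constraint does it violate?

not feasible — violates C1

Constraint C1: 2a - 3b = 67, which is not ≥ 68. All other constraints are satisfied.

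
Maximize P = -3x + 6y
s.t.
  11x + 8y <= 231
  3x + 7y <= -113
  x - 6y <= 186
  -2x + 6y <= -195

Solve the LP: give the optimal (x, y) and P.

Extreme points and P = -3x + 6y:
  (624/25, -671/25) → P = -5898/25
  (687/32, -811/32) → P = -6927/32
  (9, -59/2) → P = -204

The optimum lies where x - 6y = 186 and -2x + 6y = -195.
Solving simultaneously gives x = 9, y = -59/2.

x = 9, y = -59/2, maximum P = -204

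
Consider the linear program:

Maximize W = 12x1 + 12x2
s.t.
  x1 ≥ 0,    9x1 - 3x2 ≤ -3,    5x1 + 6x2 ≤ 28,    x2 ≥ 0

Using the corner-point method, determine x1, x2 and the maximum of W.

x1 = 22/23, x2 = 89/23, maximum W = 1332/23

Vertices and W = 12x1 + 12x2:
  (0, 1) → W = 12
  (0, 14/3) → W = 56
  (22/23, 89/23) → W = 1332/23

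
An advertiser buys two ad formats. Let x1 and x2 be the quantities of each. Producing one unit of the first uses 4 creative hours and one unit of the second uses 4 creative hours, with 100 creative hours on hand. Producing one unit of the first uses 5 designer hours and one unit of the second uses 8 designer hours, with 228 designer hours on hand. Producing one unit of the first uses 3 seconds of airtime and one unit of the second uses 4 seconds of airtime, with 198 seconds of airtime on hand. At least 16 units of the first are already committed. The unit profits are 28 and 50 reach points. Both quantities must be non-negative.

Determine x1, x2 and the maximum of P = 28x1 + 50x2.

x1 = 16, x2 = 9, maximum P = 898

Vertices and P = 28x1 + 50x2:
  (25, 0) → P = 700
  (16, 0) → P = 448
  (16, 9) → P = 898

At the optimal vertex, 4x1 + 4x2 = 100 and x1 = 16.
Solving simultaneously gives x1 = 16, x2 = 9.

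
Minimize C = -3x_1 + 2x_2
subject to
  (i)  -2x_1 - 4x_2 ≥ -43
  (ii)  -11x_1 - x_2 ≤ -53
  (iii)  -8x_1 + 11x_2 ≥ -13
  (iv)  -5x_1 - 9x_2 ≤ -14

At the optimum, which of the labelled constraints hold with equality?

(i) and (iii)

Extreme points and C = -3x_1 + 2x_2:
  (169/42, 367/42) → C = 227/42
  (175/18, 53/9) → C = -313/18
  (596/129, 281/129) → C = -1226/129

The minimum is at (175/18, 53/9). Substituting into each constraint, equality holds for (i) and (iii); the remaining constraints have slack.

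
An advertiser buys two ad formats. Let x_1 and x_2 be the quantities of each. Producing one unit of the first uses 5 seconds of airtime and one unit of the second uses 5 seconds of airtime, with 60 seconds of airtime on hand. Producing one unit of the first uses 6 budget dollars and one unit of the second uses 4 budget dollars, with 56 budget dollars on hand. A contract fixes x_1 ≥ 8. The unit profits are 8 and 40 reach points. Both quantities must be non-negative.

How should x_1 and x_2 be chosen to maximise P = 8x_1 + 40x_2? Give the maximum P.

Extreme points and P = 8x_1 + 40x_2:
  (28/3, 0) → P = 224/3
  (8, 0) → P = 64
  (8, 2) → P = 144

x_1 = 8, x_2 = 2, maximum P = 144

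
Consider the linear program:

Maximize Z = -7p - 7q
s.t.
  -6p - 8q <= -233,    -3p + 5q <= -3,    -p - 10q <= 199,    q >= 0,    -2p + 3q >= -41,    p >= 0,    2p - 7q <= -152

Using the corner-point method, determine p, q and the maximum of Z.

p = 71, q = 42, maximum Z = -791

Feasible corners and Z = -7p - 7q:
  (196, 117) → Z = -2191
  (71, 42) → Z = -791
  (743/8, 193/4) → Z = -7903/8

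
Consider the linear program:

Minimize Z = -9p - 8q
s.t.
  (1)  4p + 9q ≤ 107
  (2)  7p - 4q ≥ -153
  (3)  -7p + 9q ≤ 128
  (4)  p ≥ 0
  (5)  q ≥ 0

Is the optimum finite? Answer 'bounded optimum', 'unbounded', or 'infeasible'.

bounded optimum

Vertices and Z = -9p - 8q:
  (0, 107/9) → Z = -856/9
  (107/4, 0) → Z = -963/4
  (0, 0) → Z = 0
The feasible region has finitely many vertices and no improving ray; the minimum is -963/4 at (107/4, 0).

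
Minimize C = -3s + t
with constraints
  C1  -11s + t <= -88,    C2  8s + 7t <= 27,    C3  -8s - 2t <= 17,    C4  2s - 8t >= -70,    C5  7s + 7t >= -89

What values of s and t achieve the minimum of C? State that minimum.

s = 116, t = -901/7, minimum C = -3337/7

Extreme points and C = -3s + t:
  (643/85, -407/85) → C = -2336/85
  (527/84, -1595/84) → C = -794/21
  (116, -901/7) → C = -3337/7

At the optimal vertex, 8s + 7t = 27 and 7s + 7t = -89.
Solving simultaneously gives s = 116, t = -901/7.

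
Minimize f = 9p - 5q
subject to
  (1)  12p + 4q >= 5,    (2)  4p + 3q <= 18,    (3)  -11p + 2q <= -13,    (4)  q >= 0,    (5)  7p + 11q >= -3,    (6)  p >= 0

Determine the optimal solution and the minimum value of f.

The binding constraints are 4p + 3q = 18 and -11p + 2q = -13.
Solving simultaneously gives p = 75/41, q = 146/41.

p = 75/41, q = 146/41, minimum f = -55/41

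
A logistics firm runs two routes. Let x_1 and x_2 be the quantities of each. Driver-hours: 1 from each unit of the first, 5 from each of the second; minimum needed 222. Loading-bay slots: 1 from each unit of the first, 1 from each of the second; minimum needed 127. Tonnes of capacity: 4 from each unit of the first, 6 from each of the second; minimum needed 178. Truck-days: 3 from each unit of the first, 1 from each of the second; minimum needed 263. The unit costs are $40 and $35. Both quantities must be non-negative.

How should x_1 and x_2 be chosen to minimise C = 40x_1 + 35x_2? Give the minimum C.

Extreme points and C = 40x_1 + 35x_2:
  (0, 263) → C = 9205
  (222, 0) → C = 8880
  (413/4, 95/4) → C = 19845/4
  (68, 59) → C = 4785
The feasible region is unbounded (it extends along (0, 1), (1, 0)), but C strictly increases along every unbounded feasible direction, so there is no improving ray and the minimum is attained at a vertex.

The optimum lies where x_1 + x_2 = 127 and 3x_1 + x_2 = 263.
Solving simultaneously gives x_1 = 68, x_2 = 59.

x_1 = 68, x_2 = 59, minimum C = 4785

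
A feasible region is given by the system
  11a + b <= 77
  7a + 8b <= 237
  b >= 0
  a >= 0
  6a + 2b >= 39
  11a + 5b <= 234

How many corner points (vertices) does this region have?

5

Pairwise boundary intersections that survive every other constraint:
  (379/81, 2068/81)
  (7, 0)
  (0, 237/8)
  (13/2, 0)
  (0, 39/2)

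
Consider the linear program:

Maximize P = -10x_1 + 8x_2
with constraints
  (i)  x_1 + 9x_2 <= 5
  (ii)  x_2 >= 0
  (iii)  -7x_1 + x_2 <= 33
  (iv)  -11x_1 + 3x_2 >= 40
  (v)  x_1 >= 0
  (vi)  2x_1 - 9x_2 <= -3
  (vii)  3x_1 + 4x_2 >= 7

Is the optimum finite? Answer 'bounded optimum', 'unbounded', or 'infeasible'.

infeasible

The boundaries -7x_1 + x_2 = 33 and x_1 = 0 meet at (0, 33), but that point violates x_1 + 9x_2 ≤ 5. Every candidate vertex is excluded by some other constraint, so the feasible region is empty.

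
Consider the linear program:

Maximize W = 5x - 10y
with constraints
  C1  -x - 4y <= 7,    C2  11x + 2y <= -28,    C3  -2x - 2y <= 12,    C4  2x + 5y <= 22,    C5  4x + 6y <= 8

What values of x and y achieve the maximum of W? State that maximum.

x = -7/3, y = -7/6, maximum W = 0

Extreme points and W = 5x - 10y:
  (-7/3, -7/6) → W = 0
  (-17/3, -1/3) → W = -25
  (-92/29, 100/29) → W = -1460/29
  (-52/3, 34/3) → W = -200
  (-23/2, 9) → W = -295/2

The binding constraints are -x - 4y = 7 and 11x + 2y = -28.
Solving simultaneously gives x = -7/3, y = -7/6.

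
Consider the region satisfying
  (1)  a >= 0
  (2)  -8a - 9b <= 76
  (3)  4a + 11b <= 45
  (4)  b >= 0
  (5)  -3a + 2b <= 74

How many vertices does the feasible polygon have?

Intersecting each pair of boundary lines and keeping only the points that satisfy every inequality leaves:
  (0, 45/11)
  (0, 0)
  (45/4, 0)

3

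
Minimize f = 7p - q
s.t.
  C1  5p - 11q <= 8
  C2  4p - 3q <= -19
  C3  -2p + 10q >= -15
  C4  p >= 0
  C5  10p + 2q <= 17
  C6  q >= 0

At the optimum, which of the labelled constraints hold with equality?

Extreme points and f = 7p - q:
  (0, 19/3) → f = -19/3
  (13/38, 129/19) → f = -167/38
  (0, 17/2) → f = -17/2

The minimum is at (0, 17/2). Substituting into each constraint, equality holds for C4 and C5; the remaining constraints have slack.

C4 and C5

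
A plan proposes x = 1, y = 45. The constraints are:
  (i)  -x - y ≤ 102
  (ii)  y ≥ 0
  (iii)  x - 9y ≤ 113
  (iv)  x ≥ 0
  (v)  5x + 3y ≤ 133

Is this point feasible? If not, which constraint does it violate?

not feasible — violates (v)

Constraint (v): 5x + 3y = 140, which is not ≤ 133. All other constraints are satisfied.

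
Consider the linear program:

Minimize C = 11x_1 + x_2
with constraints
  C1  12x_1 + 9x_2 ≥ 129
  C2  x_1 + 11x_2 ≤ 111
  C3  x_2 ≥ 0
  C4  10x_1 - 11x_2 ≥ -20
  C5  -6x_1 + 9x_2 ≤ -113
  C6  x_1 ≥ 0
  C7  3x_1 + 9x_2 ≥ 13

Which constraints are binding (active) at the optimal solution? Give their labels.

Feasible corners and C = 11x_1 + x_2:
  (111, 0) → C = 1221
  (2242/75, 553/75) → C = 1681/5
  (113/6, 0) → C = 1243/6

The minimum is at (113/6, 0). Substituting into each constraint, equality holds for C3 and C5; the remaining constraints have slack.

C3 and C5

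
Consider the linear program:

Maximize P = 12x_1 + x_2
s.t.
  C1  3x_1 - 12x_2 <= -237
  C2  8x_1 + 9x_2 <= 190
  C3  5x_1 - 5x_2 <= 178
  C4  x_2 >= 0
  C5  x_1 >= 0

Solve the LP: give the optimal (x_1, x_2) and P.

x_1 = 49/41, x_2 = 822/41, maximum P = 1410/41

At the optimal vertex, 3x_1 - 12x_2 = -237 and 8x_1 + 9x_2 = 190.
Solving simultaneously gives x_1 = 49/41, x_2 = 822/41.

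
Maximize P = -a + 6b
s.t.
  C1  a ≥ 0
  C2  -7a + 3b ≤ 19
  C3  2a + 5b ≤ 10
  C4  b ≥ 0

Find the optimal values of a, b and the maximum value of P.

a = 0, b = 2, maximum P = 12

Feasible corners and P = -a + 6b:
  (0, 2) → P = 12
  (0, 0) → P = 0
  (5, 0) → P = -5

The binding constraints are a = 0 and 2a + 5b = 10.
Solving simultaneously gives a = 0, b = 2.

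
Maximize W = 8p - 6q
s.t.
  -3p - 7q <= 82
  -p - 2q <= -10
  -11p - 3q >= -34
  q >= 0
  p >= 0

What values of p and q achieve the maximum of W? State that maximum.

p = 2, q = 4, maximum W = -8

Vertices and W = 8p - 6q:
  (2, 4) → W = -8
  (0, 5) → W = -30
  (0, 34/3) → W = -68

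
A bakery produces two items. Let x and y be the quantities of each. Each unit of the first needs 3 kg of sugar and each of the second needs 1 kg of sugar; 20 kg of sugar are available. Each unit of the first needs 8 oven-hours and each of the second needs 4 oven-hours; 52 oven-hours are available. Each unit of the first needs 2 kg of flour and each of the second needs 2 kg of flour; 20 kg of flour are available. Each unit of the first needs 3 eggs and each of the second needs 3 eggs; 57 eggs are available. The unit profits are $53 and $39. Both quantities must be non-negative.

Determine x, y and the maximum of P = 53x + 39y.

x = 3, y = 7, maximum P = 432

Corner points and P = 53x + 39y:
  (0, 0) → P = 0
  (0, 10) → P = 390
  (13/2, 0) → P = 689/2
  (3, 7) → P = 432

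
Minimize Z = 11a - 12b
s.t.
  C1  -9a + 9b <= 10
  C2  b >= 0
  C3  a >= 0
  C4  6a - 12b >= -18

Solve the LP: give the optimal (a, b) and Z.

The feasible region is unbounded (it extends along (2, 1), (1, 0)), but Z strictly increases along every unbounded feasible direction, so there is no improving ray and the minimum is attained at a vertex.

The optimum lies where -9a + 9b = 10 and 6a - 12b = -18.
Solving simultaneously gives a = 7/9, b = 17/9.

a = 7/9, b = 17/9, minimum Z = -127/9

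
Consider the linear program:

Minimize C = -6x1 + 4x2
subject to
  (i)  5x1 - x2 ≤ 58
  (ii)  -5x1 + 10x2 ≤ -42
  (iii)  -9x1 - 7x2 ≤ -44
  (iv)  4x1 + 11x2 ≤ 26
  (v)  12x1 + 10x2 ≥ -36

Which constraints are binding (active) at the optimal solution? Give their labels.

(i) and (iii)

Extreme points and C = -6x1 + 4x2:
  (225/22, -151/22) → C = -977/11
  (664/59, -102/59) → C = -4392/59
  (734/125, -158/125) → C = -5036/125
  (38/5, -2/5) → C = -236/5

The minimum is at (225/22, -151/22). Substituting into each constraint, equality holds for (i) and (iii); the remaining constraints have slack.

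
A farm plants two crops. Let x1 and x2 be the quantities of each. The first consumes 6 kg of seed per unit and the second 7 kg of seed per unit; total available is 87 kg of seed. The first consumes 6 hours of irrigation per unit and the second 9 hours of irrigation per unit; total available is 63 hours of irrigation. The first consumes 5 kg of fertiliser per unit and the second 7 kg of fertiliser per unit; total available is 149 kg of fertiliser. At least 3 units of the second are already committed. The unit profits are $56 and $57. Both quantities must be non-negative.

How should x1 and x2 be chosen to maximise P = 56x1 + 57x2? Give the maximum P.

x1 = 6, x2 = 3, maximum P = 507

Extreme points and P = 56x1 + 57x2:
  (0, 7) → P = 399
  (0, 3) → P = 171
  (6, 3) → P = 507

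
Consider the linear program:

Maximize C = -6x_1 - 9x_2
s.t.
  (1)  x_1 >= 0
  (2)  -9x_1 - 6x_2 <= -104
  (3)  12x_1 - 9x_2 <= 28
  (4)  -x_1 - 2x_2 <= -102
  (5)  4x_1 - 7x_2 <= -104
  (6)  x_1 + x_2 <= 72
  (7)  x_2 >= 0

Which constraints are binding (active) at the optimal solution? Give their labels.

Vertices and C = -6x_1 - 9x_2:
  (0, 51) → C = -459
  (0, 72) → C = -648
  (974/33, 1196/33) → C = -5536/11
  (676/21, 836/21) → C = -3860/7

The maximum is at (0, 51). Substituting into each constraint, equality holds for (1) and (4); the remaining constraints have slack.

(1) and (4)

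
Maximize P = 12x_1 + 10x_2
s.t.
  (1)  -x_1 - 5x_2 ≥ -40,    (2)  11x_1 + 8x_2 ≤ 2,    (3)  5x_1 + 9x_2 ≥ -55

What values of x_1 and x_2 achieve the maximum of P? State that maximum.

Corner points and P = 12x_1 + 10x_2:
  (-310/47, 438/47) → P = 660/47
  (-635/16, 255/16) → P = -2535/8
  (458/59, -615/59) → P = -654/59

The optimum lies where -x_1 - 5x_2 = -40 and 11x_1 + 8x_2 = 2.
Solving simultaneously gives x_1 = -310/47, x_2 = 438/47.

x_1 = -310/47, x_2 = 438/47, maximum P = 660/47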